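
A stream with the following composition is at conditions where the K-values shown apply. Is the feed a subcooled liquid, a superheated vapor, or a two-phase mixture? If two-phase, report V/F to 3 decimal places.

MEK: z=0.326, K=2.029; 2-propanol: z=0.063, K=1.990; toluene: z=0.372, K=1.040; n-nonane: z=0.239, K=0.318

ΣzᵢKᵢ = 1.250; Σzᵢ/Kᵢ = 1.302.
Both exceed 1, so a two-phase solution exists.
Material balance + equilibrium reduce to Σ zᵢ(Kᵢ−1)/(1+ψ(Kᵢ−1)) = 0.
Newton–Raphson from ψ = 0.69:
  ψ = 0.690: g = -0.0602, g' = -0.537 → ψ = 0.578
  ψ = 0.578: g = -0.0045, g' = -0.464 → ψ = 0.568
Converged at ψ = 0.568.

two-phase, V/F = 0.568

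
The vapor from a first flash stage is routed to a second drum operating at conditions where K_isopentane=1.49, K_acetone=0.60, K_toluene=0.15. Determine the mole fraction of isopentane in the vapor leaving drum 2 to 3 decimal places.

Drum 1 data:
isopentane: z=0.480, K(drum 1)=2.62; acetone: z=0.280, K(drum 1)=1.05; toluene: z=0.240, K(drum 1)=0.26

y_isopentane (drum 2) = 0.790

Drum 1:
Let ψ₁ = V/F and solve Σ zᵢ(Kᵢ−1)/(1+ψ₁(Kᵢ−1)) = 0.
g(0) = ΣzᵢKᵢ − 1 = 0.614 and g(1) = 1 − Σzᵢ/Kᵢ = -0.373, so a root lies in (0, 1).
Newton–Raphson from ψ₁ = 0.5:
  ψ₁ = 0.500: g = 0.1614, g' = -0.716 → ψ₁ = 0.725
  ψ₁ = 0.725: g = -0.0123, g' = -0.879 → ψ₁ = 0.711
Converged at ψ₁ = 0.711.
Drum-1 compositions:
  isopentane: x = 0.223, y = 0.584
  acetone: x = 0.270, y = 0.284
  toluene: x = 0.507, y = 0.132
Drum-2 feed = drum-1 vapor: z₂ = (0.5844, 0.2839, 0.1317).
Drum 2:
Rachford–Rice: g(ψ₂) = Σ zᵢ(Kᵢ−1)/(1+ψ₂(Kᵢ−1)) = 0.
Check two-phase: ΣzᵢKᵢ = 1.061 > 1 and Σzᵢ/Kᵢ = 1.743 > 1, so g(0) = 0.061 > 0 and g(1) = -0.743 < 0.
Newton–Raphson from ψ₂ = 0.54:
  ψ₂ = 0.540: g = -0.1253, g' = -0.487 → ψ₂ = 0.282
  ψ₂ = 0.282: g = -0.0238, g' = -0.331 → ψ₂ = 0.210
  ψ₂ = 0.210: g = -0.0008, g' = -0.311 → ψ₂ = 0.208
Converged at ψ₂ = 0.208.
  isopentane: x = 0.530, y = 0.790
  acetone: x = 0.310, y = 0.186
  toluene: x = 0.160, y = 0.024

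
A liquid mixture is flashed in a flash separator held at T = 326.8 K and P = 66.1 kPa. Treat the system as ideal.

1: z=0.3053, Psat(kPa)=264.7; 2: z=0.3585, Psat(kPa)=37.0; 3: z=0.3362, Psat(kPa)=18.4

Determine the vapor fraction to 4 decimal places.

Raoult's law: Kᵢ = Pᵢˢᵃᵗ/P = Pᵢˢᵃᵗ/66.1.
  K_1 = 264.7/66.1 = 4.004539, K_2 = 37.0/66.1 = 0.559758, K_3 = 18.4/66.1 = 0.278366
Rachford–Rice: g(ψ) = Σ zᵢ(Kᵢ−1)/(1+ψ(Kᵢ−1)) = 0.
Check two-phase: ΣzᵢKᵢ = 1.5168 > 1 and Σzᵢ/Kᵢ = 1.9245 > 1, so g(0) = 0.5168 > 0 and g(1) = -0.9245 < 0.
Newton–Raphson from ψ = 0.45:
  ψ = 0.4500: g = -0.16611, g' = -0.9902 → ψ = 0.2822
  ψ = 0.2822: g = 0.01147, g' = -1.1737 → ψ = 0.2920
  ψ = 0.2920: g = 0.00009, g' = -1.1545 → ψ = 0.2921
Converged at ψ = 0.2921.

ψ = 0.2921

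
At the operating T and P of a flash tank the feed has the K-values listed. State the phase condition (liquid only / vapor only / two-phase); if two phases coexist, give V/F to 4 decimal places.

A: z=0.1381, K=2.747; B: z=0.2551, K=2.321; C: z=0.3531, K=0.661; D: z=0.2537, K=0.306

ΣzᵢKᵢ = 1.2825; Σzᵢ/Kᵢ = 1.5235.
Both exceed 1, so a two-phase solution exists.
Iterate (Newton) starting at ψ = 0.61:
  ψ = 0.6100: g = -0.15282, g' = -0.6672 → ψ = 0.3810
  ψ = 0.3810: g = -0.00777, g' = -0.6282 → ψ = 0.3686
Converged at ψ = 0.3686.

two-phase, V/F = 0.3686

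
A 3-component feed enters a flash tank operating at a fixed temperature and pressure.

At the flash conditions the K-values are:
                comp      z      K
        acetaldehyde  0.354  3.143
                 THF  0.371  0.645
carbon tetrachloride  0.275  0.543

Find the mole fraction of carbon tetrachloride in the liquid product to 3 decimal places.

Iterate (Newton) starting at ψ = 0.67:
  ψ = 0.670: g = -0.0425, g' = -0.474 → ψ = 0.580
  ψ = 0.580: g = 0.0012, g' = -0.504 → ψ = 0.583
Converged at ψ = 0.583.
Compositions from xᵢ = zᵢ/(1+ψ(Kᵢ−1)), yᵢ = Kᵢxᵢ:
  acetaldehyde: x = 0.157, y = 0.495
  THF: x = 0.468, y = 0.302
  carbon tetrachloride: x = 0.375, y = 0.204

x_carbon tetrachloride = 0.375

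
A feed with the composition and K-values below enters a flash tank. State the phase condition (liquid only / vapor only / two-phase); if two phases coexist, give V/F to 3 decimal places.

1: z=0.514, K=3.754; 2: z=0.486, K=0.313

ΣzᵢKᵢ = 2.082; Σzᵢ/Kᵢ = 1.690.
Both exceed 1, so a two-phase solution exists.
Rachford–Rice: g(ψ) = Σ zᵢ(Kᵢ−1)/(1+ψ(Kᵢ−1)) = 0.
Newton–Raphson from ψ = 0.5:
  ψ = 0.500: g = 0.0869, g' = -1.222 → ψ = 0.571
  ψ = 0.571: g = 0.0007, g' = -1.210 → ψ = 0.572
Converged at ψ = 0.572.

two-phase, V/F = 0.572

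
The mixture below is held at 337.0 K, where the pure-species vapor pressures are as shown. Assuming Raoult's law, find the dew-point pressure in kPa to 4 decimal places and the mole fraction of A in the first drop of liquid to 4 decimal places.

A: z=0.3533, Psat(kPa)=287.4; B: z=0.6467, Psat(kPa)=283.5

Pdew = 284.8657 kPa, x_A = 0.3502

At the dew point ψ → 1, so Σzᵢ/Kᵢ = 1 with Kᵢ = Pᵢˢᵃᵗ/P ⇒ 1/P = Σzᵢ/Pᵢˢᵃᵗ.
1/P = 0.3533/287.4 + 0.6467/283.5 = 0.0035104 ⇒ P = 284.8657 kPa
xᵢ = zᵢP/Pᵢˢᵃᵗ ⇒ x_A = 0.3533·284.8657/287.4 = 0.3502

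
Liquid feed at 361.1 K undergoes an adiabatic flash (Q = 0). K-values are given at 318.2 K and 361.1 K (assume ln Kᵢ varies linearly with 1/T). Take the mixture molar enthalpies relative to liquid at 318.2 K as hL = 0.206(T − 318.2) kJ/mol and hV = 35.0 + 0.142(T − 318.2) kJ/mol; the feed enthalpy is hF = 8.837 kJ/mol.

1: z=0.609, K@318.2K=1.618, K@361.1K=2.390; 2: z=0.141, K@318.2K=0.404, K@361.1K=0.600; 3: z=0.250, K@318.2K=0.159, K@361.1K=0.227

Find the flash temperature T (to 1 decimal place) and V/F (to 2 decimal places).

Adiabatic flash: solve Rachford–Rice at each trial T, then check hF = ψ·hV(T) + (1−ψ)·hL(T).
  T = 318.2 K: K = (1.618, 0.404, 0.159), RR gives ψ = 0.174, H_out = 6.074 kJ/mol
  T = 361.1 K: K = (2.390, 0.600, 0.227), RR gives ψ = 0.629, H_out = 29.130 kJ/mol
  T = 339.6 K: K = (1.990, 0.498, 0.192), RR gives ψ = 0.461, H_out = 19.915 kJ/mol
  T = 328.9 K: K = (1.800, 0.450, 0.175), RR gives ψ = 0.342, H_out = 13.942 kJ/mol
  T = 323.5 K: K = (1.707, 0.427, 0.167), RR gives ψ = 0.265, H_out = 10.292 kJ/mol
  T = 320.9 K: K = (1.663, 0.415, 0.163), RR gives ψ = 0.223, H_out = 8.316 kJ/mol
  T = 322.2 K: K = (1.685, 0.421, 0.165), RR gives ψ = 0.245, H_out = 9.324 kJ/mol
Linear interpolation between T = 320.9 (H_out = 8.316) and T = 322.2 (H_out = 9.324) on hF = 8.837 gives T ≈ 321.6 K, at which ψ = 0.23.

T = 321.6 K, V/F = 0.23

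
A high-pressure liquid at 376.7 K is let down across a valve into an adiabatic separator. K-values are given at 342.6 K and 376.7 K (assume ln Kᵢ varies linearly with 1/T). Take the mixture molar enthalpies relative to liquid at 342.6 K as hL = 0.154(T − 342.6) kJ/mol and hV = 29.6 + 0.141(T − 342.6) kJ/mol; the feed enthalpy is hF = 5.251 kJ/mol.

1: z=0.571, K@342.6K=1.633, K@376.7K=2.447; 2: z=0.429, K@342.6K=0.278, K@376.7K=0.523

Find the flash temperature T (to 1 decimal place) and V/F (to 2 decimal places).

Adiabatic flash: solve Rachford–Rice at each trial T, then check hF = ψ·hV(T) + (1−ψ)·hL(T).
  T = 342.6 K: K = (1.633, 0.278), RR gives ψ = 0.113, H_out = 3.349 kJ/mol
  T = 376.7 K: K = (2.447, 0.523), RR gives ψ = 0.901, H_out = 31.510 kJ/mol
  T = 359.6 K: K = (2.017, 0.387), RR gives ψ = 0.509, H_out = 17.579 kJ/mol
  T = 351.1 K: K = (1.820, 0.329), RR gives ψ = 0.328, H_out = 10.974 kJ/mol
  T = 346.9 K: K = (1.726, 0.303), RR gives ψ = 0.228, H_out = 7.412 kJ/mol
  T = 344.8 K: K = (1.680, 0.291), RR gives ψ = 0.174, H_out = 5.493 kJ/mol
  T = 343.7 K: K = (1.657, 0.284), RR gives ψ = 0.144, H_out = 4.440 kJ/mol
Linear interpolation between T = 343.7 (H_out = 4.440) and T = 344.8 (H_out = 5.493) on hF = 5.251 gives T ≈ 344.5 K, at which ψ = 0.17.

T = 344.5 K, V/F = 0.17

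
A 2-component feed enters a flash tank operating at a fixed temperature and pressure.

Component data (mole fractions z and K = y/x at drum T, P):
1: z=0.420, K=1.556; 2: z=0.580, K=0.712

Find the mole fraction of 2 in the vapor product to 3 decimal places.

y_2 = 0.469

Rachford–Rice: g(V/F) = Σ zᵢ(Kᵢ−1)/(1+V/F(Kᵢ−1)) = 0.
Check two-phase: ΣzᵢKᵢ = 1.066 > 1 and Σzᵢ/Kᵢ = 1.085 > 1, so g(0) = 0.066 > 0 and g(1) = -0.085 < 0.
Binary case is linear: z₁(K₁−1)(1+V/F(K₂−1)) + z₂(K₂−1)(1+V/F(K₁−1)) = 0
⇒ V/F = [z₁(K₁−1)+z₂(K₂−1)] / [−(K₁−1)(K₂−1)] = 0.0665/0.1601 = 0.415
Compositions from xᵢ = zᵢ/(1+V/F(Kᵢ−1)), yᵢ = Kᵢxᵢ:
  1: x = 0.341, y = 0.531
  2: x = 0.659, y = 0.469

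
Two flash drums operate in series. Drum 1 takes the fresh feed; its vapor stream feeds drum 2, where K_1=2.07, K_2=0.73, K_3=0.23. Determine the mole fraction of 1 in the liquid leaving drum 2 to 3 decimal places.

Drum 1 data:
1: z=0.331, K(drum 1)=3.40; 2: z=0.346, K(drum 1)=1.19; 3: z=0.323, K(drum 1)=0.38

x_1 (drum 2) = 0.310

Drum 1:
Material balance + equilibrium reduce to Σ zᵢ(Kᵢ−1)/(1+ψ₁(Kᵢ−1)) = 0.
g(0) = ΣzᵢKᵢ − 1 = 0.660 and g(1) = 1 − Σzᵢ/Kᵢ = -0.238, so a root lies in (0, 1).
Newton iteration, ψ₁⁰ = 0.5:
  ψ₁ = 0.500: g = 0.1309, g' = -0.665 → ψ₁ = 0.697
  ψ₁ = 0.697: g = 0.0027, g' = -0.662 → ψ₁ = 0.701
Converged at ψ₁ = 0.701.
Drum-1 compositions:
  1: x = 0.123, y = 0.420
  2: x = 0.305, y = 0.363
  3: x = 0.571, y = 0.217
Drum-2 feed = drum-1 vapor: z₂ = (0.4196, 0.3633, 0.2171).
Drum 2:
Rachford–Rice: g(ψ₂) = Σ zᵢ(Kᵢ−1)/(1+ψ₂(Kᵢ−1)) = 0.
Feasibility: ΣzᵢKᵢ = 1.184, Σzᵢ/Kᵢ = 1.644 — both > 1, two phases present.
Iterate (Newton) starting at ψ₂ = 0.58:
  ψ₂ = 0.580: g = -0.1413, g' = -0.640 → ψ₂ = 0.359
  ψ₂ = 0.359: g = -0.0154, g' = -0.529 → ψ₂ = 0.330
Converged at ψ₂ = 0.330.
  1: x = 0.310, y = 0.642
  2: x = 0.399, y = 0.291
  3: x = 0.291, y = 0.067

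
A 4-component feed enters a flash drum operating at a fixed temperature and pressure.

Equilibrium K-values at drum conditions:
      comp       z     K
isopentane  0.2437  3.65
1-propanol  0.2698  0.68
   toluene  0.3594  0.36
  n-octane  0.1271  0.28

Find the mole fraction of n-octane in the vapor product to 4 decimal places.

y_n-octane = 0.0403

Rachford–Rice: g(V/F) = Σ zᵢ(Kᵢ−1)/(1+V/F(Kᵢ−1)) = 0.
Check two-phase: ΣzᵢKᵢ = 1.2379 > 1 and Σzᵢ/Kᵢ = 1.9158 > 1, so g(0) = 0.2379 > 0 and g(1) = -0.9158 < 0.
Newton iteration, V/F⁰ = 0.59:
  V/F = 0.5900: g = -0.38317, g' = -0.8816 → V/F = 0.1554
  V/F = 0.1554: g = 0.00816, g' = -1.1544 → V/F = 0.1624
  V/F = 0.1624: g = 0.00007, g' = -1.1350 → V/F = 0.1625
Converged at V/F = 0.1625.
Compositions from xᵢ = zᵢ/(1+V/F(Kᵢ−1)), yᵢ = Kᵢxᵢ:
  isopentane: x = 0.1703, y = 0.6218
  1-propanol: x = 0.2846, y = 0.1935
  toluene: x = 0.4011, y = 0.1444
  n-octane: x = 0.1439, y = 0.0403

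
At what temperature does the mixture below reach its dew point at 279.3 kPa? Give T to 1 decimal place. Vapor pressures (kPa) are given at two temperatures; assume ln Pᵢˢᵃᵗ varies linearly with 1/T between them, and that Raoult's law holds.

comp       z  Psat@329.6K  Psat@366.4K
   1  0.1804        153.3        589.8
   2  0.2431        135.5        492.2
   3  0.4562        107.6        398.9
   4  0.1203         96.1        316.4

Dew-point temperature: Σzᵢ·P/Pᵢˢᵃᵗ(T) = 1. Interpolate ln Pᵢˢᵃᵗ = aᵢ + bᵢ/T.
  T = 329.6 K: ΣzᵢP/Pᵢˢᵃᵗ = 2.3636
  T = 366.4 K: ΣzᵢP/Pᵢˢᵃᵗ = 0.6490
  T = 348.0 K: ΣzᵢP/Pᵢˢᵃᵗ = 1.1966
  T = 357.2 K: ΣzᵢP/Pᵢˢᵃᵗ = 0.8743
  T = 352.6 K: ΣzᵢP/Pᵢˢᵃᵗ = 1.0207
  T = 354.9 K: ΣzᵢP/Pᵢˢᵃᵗ = 0.9442
Interpolating between 352.6 K and 354.9 K gives T ≈ 353.2 K.

T = 353.2 K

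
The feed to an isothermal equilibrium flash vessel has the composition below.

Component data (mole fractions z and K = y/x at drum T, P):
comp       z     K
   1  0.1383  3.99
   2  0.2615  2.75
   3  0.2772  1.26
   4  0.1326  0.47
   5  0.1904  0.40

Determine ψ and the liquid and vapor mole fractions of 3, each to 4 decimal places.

ψ = 0.8480, x_3 = 0.2271, y_3 = 0.2862

Newton iteration, ψ⁰ = 0.5:
  ψ = 0.5000: g = 0.21477, g' = -0.6499 → ψ = 0.8305
  ψ = 0.8305: g = 0.01131, g' = -0.6388 → ψ = 0.8482
  ψ = 0.8482: g = -0.00008, g' = -0.6483 → ψ = 0.8480
Converged at ψ = 0.8480.
Compositions from xᵢ = zᵢ/(1+ψ(Kᵢ−1)), yᵢ = Kᵢxᵢ:
  1: x = 0.0391, y = 0.1561
  2: x = 0.1053, y = 0.2895
  3: x = 0.2271, y = 0.2862
  4: x = 0.2409, y = 0.1132
  5: x = 0.3876, y = 0.1551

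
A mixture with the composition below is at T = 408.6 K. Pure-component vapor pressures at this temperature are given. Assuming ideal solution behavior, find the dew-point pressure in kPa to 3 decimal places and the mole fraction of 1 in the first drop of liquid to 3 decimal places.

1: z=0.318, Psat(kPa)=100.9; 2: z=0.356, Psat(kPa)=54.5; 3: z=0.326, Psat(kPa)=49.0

At the dew point ψ → 1, so Σzᵢ/Kᵢ = 1 with Kᵢ = Pᵢˢᵃᵗ/P ⇒ 1/P = Σzᵢ/Pᵢˢᵃᵗ.
1/P = 0.318/100.9 + 0.356/54.5 + 0.326/49.0 = 0.016337 ⇒ P = 61.211 kPa
xᵢ = zᵢP/Pᵢˢᵃᵗ ⇒ x_1 = 0.318·61.211/100.9 = 0.193

Pdew = 61.211 kPa, x_1 = 0.193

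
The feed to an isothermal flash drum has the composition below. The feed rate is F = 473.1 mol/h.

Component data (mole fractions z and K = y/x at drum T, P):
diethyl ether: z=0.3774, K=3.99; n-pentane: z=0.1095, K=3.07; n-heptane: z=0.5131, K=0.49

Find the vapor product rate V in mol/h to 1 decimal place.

V = 363.1 mol/h

Iterate (Newton) starting at β = 0.5:
  β = 0.5000: g = 0.21241, g' = -0.8958 → β = 0.7371
  β = 0.7371: g = 0.02261, g' = -0.7449 → β = 0.7675
  β = 0.7675: g = 0.00006, g' = -0.7412 → β = 0.7676
Converged at β = 0.7676.
Then V = β·F = 0.7676·473.1 = 363.1 mol/h and L = F − V = 110.0 mol/h.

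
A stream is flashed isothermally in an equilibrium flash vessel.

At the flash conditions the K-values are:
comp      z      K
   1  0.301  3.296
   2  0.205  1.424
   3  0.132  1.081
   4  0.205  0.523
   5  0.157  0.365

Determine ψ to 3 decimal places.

ψ = 0.728

Newton iteration, ψ⁰ = 0.64:
  ψ = 0.640: g = 0.0497, g' = -0.560 → ψ = 0.729
  ψ = 0.729: g = -0.0004, g' = -0.573 → ψ = 0.728
Converged at ψ = 0.728.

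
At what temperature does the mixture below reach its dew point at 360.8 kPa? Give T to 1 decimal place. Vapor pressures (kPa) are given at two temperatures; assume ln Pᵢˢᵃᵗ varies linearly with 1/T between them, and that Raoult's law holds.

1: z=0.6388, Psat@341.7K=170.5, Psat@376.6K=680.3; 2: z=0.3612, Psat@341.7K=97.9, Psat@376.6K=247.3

T = 371.7 K

Dew-point temperature: Σzᵢ·P/Pᵢˢᵃᵗ(T) = 1. Interpolate ln Pᵢˢᵃᵗ = aᵢ + bᵢ/T.
  T = 341.7 K: ΣzᵢP/Pᵢˢᵃᵗ = 2.6829
  T = 376.6 K: ΣzᵢP/Pᵢˢᵃᵗ = 0.8658
  T = 359.1 K: ΣzᵢP/Pᵢˢᵃᵗ = 1.4757
  T = 367.9 K: ΣzᵢP/Pᵢˢᵃᵗ = 1.1198
  T = 372.2 K: ΣzᵢP/Pᵢˢᵃᵗ = 0.9843
  T = 370.0 K: ΣzᵢP/Pᵢˢᵃᵗ = 1.0510
Interpolating between 370.0 K and 372.2 K gives T ≈ 371.7 K.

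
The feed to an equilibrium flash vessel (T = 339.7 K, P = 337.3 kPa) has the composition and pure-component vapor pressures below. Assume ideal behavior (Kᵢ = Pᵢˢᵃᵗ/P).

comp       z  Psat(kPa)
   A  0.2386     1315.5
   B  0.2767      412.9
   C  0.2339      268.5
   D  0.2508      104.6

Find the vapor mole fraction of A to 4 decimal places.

Raoult's law: Kᵢ = Pᵢˢᵃᵗ/P = Pᵢˢᵃᵗ/337.3.
  K_A = 1315.5/337.3 = 3.900089, K_B = 412.9/337.3 = 1.224133, K_C = 268.5/337.3 = 0.796027, K_D = 104.6/337.3 = 0.310110
Rachford–Rice: g(V/F) = Σ zᵢ(Kᵢ−1)/(1+V/F(Kᵢ−1)) = 0.
Check two-phase: ΣzᵢKᵢ = 1.5332 > 1 and Σzᵢ/Kᵢ = 1.3898 > 1, so g(0) = 0.5332 > 0 and g(1) = -0.3898 < 0.
Iterate (Newton) starting at V/F = 0.33:
  V/F = 0.3300: g = 0.13614, g' = -0.7473 → V/F = 0.5122
  V/F = 0.5122: g = 0.01320, g' = -0.6337 → V/F = 0.5330
  V/F = 0.5330: g = 0.00003, g' = -0.6316 → V/F = 0.5331
Converged at V/F = 0.5331.
Compositions from xᵢ = zᵢ/(1+V/F(Kᵢ−1)), yᵢ = Kᵢxᵢ:
  A: x = 0.0937, y = 0.3655
  B: x = 0.2472, y = 0.3026
  C: x = 0.2624, y = 0.2089
  D: x = 0.3967, y = 0.1230

y_A = 0.3655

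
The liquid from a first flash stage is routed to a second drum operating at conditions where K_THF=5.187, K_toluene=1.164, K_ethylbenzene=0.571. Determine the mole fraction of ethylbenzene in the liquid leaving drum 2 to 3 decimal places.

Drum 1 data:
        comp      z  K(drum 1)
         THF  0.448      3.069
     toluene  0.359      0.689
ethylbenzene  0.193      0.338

x_ethylbenzene (drum 2) = 0.555

Drum 1:
Newton iteration, ψ₁⁰ = 0.5:
  ψ₁ = 0.500: g = 0.1324, g' = -0.701 → ψ₁ = 0.689
  ψ₁ = 0.689: g = 0.0052, g' = -0.668 → ψ₁ = 0.697
Converged at ψ₁ = 0.697.
Drum-1 compositions:
  THF: x = 0.183, y = 0.563
  toluene: x = 0.458, y = 0.316
  ethylbenzene: x = 0.358, y = 0.121
Drum-2 feed = drum-1 liquid: z₂ = (0.1835, 0.4583, 0.3582).
Drum 2:
Newton iteration, ψ₂⁰ = 0.51:
  ψ₂ = 0.510: g = 0.1177, g' = -0.446 → ψ₂ = 0.774
  ψ₂ = 0.774: g = 0.0178, g' = -0.336 → ψ₂ = 0.827
  ψ₂ = 0.827: g = 0.0002, g' = -0.329 → ψ₂ = 0.828
Converged at ψ₂ = 0.828.
  THF: x = 0.041, y = 0.213
  toluene: x = 0.404, y = 0.470
  ethylbenzene: x = 0.555, y = 0.317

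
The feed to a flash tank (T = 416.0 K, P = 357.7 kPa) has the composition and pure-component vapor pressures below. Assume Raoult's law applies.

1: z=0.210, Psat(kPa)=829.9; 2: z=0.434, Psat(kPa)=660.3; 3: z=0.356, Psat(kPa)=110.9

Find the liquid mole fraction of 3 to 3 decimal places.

x_3 = 0.588

Raoult's law: Kᵢ = Pᵢˢᵃᵗ/P = Pᵢˢᵃᵗ/357.7.
  K_1 = 829.9/357.7 = 2.32010, K_2 = 660.3/357.7 = 1.84596, K_3 = 110.9/357.7 = 0.31004
Material balance + equilibrium reduce to Σ zᵢ(Kᵢ−1)/(1+ψ(Kᵢ−1)) = 0.
g(0) = ΣzᵢKᵢ − 1 = 0.399 and g(1) = 1 − Σzᵢ/Kᵢ = -0.474, so a root lies in (0, 1).
Newton iteration, ψ⁰ = 0.68:
  ψ = 0.680: g = -0.0836, g' = -0.828 → ψ = 0.579
  ψ = 0.579: g = -0.0055, g' = -0.728 → ψ = 0.571
Converged at ψ = 0.571.
Compositions from xᵢ = zᵢ/(1+ψ(Kᵢ−1)), yᵢ = Kᵢxᵢ:
  1: x = 0.120, y = 0.278
  2: x = 0.293, y = 0.540
  3: x = 0.588, y = 0.182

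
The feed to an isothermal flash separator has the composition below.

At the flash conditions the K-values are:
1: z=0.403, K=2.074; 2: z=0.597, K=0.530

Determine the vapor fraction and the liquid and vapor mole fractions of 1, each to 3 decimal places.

ψ = 0.302, x_1 = 0.304, y_1 = 0.631

Rachford–Rice: g(ψ) = Σ zᵢ(Kᵢ−1)/(1+ψ(Kᵢ−1)) = 0.
Feasibility: ΣzᵢKᵢ = 1.152, Σzᵢ/Kᵢ = 1.321 — both > 1, two phases present.
Newton–Raphson from ψ = 0.55:
  ψ = 0.550: g = -0.1063, g' = -0.424 → ψ = 0.299
  ψ = 0.299: g = 0.0011, g' = -0.445 → ψ = 0.302
Converged at ψ = 0.302.
Compositions from xᵢ = zᵢ/(1+ψ(Kᵢ−1)), yᵢ = Kᵢxᵢ:
  1: x = 0.304, y = 0.631
  2: x = 0.696, y = 0.369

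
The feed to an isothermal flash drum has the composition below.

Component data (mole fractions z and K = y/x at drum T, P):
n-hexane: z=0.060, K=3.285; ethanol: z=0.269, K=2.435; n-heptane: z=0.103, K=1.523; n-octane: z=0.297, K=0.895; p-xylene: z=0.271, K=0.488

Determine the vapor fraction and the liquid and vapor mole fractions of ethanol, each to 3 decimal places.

Iterate (Newton) starting at ψ = 0.5:
  ψ = 0.500: g = 0.1120, g' = -0.406 → ψ = 0.776
  ψ = 0.776: g = 0.0062, g' = -0.378 → ψ = 0.792
Converged at ψ = 0.792.
Compositions from xᵢ = zᵢ/(1+ψ(Kᵢ−1)), yᵢ = Kᵢxᵢ:
  n-hexane: x = 0.021, y = 0.070
  ethanol: x = 0.126, y = 0.306
  n-heptane: x = 0.073, y = 0.111
  n-octane: x = 0.324, y = 0.290
  p-xylene: x = 0.456, y = 0.223

ψ = 0.792, x_ethanol = 0.126, y_ethanol = 0.306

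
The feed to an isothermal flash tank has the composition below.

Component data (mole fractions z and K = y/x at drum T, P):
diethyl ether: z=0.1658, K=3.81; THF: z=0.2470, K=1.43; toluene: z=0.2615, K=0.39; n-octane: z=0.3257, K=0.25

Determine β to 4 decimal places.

β = 0.1281

Rachford–Rice: g(β) = Σ zᵢ(Kᵢ−1)/(1+β(Kᵢ−1)) = 0.
Check two-phase: ΣzᵢKᵢ = 1.1683 > 1 and Σzᵢ/Kᵢ = 2.1896 > 1, so g(0) = 0.1683 > 0 and g(1) = -1.1896 < 0.
Newton–Raphson from β = 0.31:
  β = 0.3100: g = -0.17227, g' = -0.8685 → β = 0.1116
  β = 0.1116: g = 0.01822, g' = -1.1304 → β = 0.1278
  β = 0.1278: g = 0.00035, g' = -1.0884 → β = 0.1281
Converged at β = 0.1281.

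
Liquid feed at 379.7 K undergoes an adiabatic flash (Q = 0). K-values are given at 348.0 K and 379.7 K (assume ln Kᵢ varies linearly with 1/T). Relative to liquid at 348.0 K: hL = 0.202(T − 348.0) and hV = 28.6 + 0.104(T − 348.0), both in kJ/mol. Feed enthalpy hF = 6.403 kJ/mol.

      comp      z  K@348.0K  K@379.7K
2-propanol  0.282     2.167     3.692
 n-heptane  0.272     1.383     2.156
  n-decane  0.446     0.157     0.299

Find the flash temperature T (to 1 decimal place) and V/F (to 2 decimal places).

Adiabatic flash: solve Rachford–Rice at each trial T, then check hF = ψ·hV(T) + (1−ψ)·hL(T).
  T = 348.0 K: K = (2.167, 1.383, 0.157), RR gives ψ = 0.078, H_out = 2.245 kJ/mol
  T = 379.7 K: K = (3.692, 2.156, 0.299), RR gives ψ = 0.540, H_out = 20.167 kJ/mol
  T = 363.9 K: K = (2.864, 1.745, 0.220), RR gives ψ = 0.350, H_out = 12.683 kJ/mol
  T = 355.9 K: K = (2.497, 1.556, 0.186), RR gives ψ = 0.232, H_out = 8.051 kJ/mol
  T = 351.9 K: K = (2.326, 1.467, 0.171), RR gives ψ = 0.160, H_out = 5.316 kJ/mol
  T = 353.9 K: K = (2.410, 1.511, 0.179), RR gives ψ = 0.198, H_out = 6.728 kJ/mol
Linear interpolation between T = 351.9 (H_out = 5.316) and T = 353.9 (H_out = 6.728) on hF = 6.403 gives T ≈ 353.4 K, at which ψ = 0.19.

T = 353.4 K, V/F = 0.19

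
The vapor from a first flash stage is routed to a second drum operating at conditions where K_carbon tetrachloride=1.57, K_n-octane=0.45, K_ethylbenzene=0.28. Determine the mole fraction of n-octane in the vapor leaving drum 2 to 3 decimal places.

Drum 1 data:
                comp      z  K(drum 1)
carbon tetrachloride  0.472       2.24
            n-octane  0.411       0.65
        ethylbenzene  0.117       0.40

Drum 1:
Newton iteration, ψ₁⁰ = 0.5:
  ψ₁ = 0.500: g = 0.0866, g' = -0.436 → ψ₁ = 0.698
  ψ₁ = 0.698: g = 0.0024, g' = -0.421 → ψ₁ = 0.704
Converged at ψ₁ = 0.704.
Drum-1 compositions:
  carbon tetrachloride: x = 0.252, y = 0.564
  n-octane: x = 0.545, y = 0.355
  ethylbenzene: x = 0.203, y = 0.081
Drum-2 feed = drum-1 vapor: z₂ = (0.5644, 0.3545, 0.0810).
Drum 2:
Rachford–Rice: g(ψ₂) = Σ zᵢ(Kᵢ−1)/(1+ψ₂(Kᵢ−1)) = 0.
Feasibility: ΣzᵢKᵢ = 1.068, Σzᵢ/Kᵢ = 1.437 — both > 1, two phases present.
Newton iteration, ψ₂⁰ = 0.5:
  ψ₂ = 0.500: g = -0.1097, g' = -0.418 → ψ₂ = 0.237
  ψ₂ = 0.237: g = -0.0112, g' = -0.345 → ψ₂ = 0.205
Converged at ψ₂ = 0.205.
  carbon tetrachloride: x = 0.505, y = 0.794
  n-octane: x = 0.399, y = 0.180
  ethylbenzene: x = 0.095, y = 0.027

y_n-octane (drum 2) = 0.180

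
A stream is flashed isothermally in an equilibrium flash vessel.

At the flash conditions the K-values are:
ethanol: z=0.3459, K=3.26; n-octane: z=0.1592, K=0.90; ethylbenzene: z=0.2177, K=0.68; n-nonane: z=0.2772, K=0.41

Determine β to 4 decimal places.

Rachford–Rice: g(β) = Σ zᵢ(Kᵢ−1)/(1+β(Kᵢ−1)) = 0.
Check two-phase: ΣzᵢKᵢ = 1.5326 > 1 and Σzᵢ/Kᵢ = 1.2792 > 1, so g(0) = 0.5326 > 0 and g(1) = -0.2792 < 0.
Newton iteration, β⁰ = 0.5:
  β = 0.5000: g = 0.03534, g' = -0.6169 → β = 0.5573
  β = 0.5573: g = 0.00068, g' = -0.5951 → β = 0.5584
Converged at β = 0.5584.

β = 0.5584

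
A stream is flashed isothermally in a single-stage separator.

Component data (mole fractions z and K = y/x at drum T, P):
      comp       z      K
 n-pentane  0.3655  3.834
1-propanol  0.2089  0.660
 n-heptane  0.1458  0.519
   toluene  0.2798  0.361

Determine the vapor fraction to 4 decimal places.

Let ψ = V/F and solve Σ zᵢ(Kᵢ−1)/(1+ψ(Kᵢ−1)) = 0.
Check two-phase: ΣzᵢKᵢ = 1.7159 > 1 and Σzᵢ/Kᵢ = 1.4678 > 1, so g(0) = 0.7159 > 0 and g(1) = -0.4678 < 0.
Newton iteration, ψ⁰ = 0.31:
  ψ = 0.3100: g = 0.16663, g' = -1.0863 → ψ = 0.4634
  ψ = 0.4634: g = 0.01922, g' = -0.8691 → ψ = 0.4855
  ψ = 0.4855: g = 0.00019, g' = -0.8522 → ψ = 0.4857
Converged at ψ = 0.4857.

ψ = 0.4857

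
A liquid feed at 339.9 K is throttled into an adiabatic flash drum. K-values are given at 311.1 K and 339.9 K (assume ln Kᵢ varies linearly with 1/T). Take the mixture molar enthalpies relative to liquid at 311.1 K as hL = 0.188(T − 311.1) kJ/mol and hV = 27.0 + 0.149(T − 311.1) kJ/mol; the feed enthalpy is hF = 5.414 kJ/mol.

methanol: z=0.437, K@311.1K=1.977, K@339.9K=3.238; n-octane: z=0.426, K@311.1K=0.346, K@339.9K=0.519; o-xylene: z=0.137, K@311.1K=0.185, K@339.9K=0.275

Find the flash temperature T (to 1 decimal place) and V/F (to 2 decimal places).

T = 316.0 K, V/F = 0.17

Adiabatic flash: solve Rachford–Rice at each trial T, then check hF = ψ·hV(T) + (1−ψ)·hL(T).
  T = 311.1 K: K = (1.977, 0.346, 0.185), RR gives ψ = 0.054, H_out = 1.456 kJ/mol
  T = 339.9 K: K = (3.238, 0.519, 0.275), RR gives ψ = 0.543, H_out = 19.476 kJ/mol
  T = 325.5 K: K = (2.558, 0.428, 0.228), RR gives ψ = 0.338, H_out = 11.656 kJ/mol
  T = 318.3 K: K = (2.255, 0.386, 0.206), RR gives ψ = 0.214, H_out = 7.069 kJ/mol
  T = 314.7 K: K = (2.113, 0.365, 0.195), RR gives ψ = 0.140, H_out = 4.435 kJ/mol
  T = 316.5 K: K = (2.183, 0.375, 0.200), RR gives ψ = 0.178, H_out = 5.788 kJ/mol
Linear interpolation between T = 314.7 (H_out = 4.435) and T = 316.5 (H_out = 5.788) on hF = 5.414 gives T ≈ 316.0 K, at which ψ = 0.17.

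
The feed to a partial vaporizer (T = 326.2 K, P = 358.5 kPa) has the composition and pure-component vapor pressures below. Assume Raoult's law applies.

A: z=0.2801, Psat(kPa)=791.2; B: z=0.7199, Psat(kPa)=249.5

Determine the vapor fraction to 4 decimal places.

Raoult's law: Kᵢ = Pᵢˢᵃᵗ/P = Pᵢˢᵃᵗ/358.5.
  K_A = 791.2/358.5 = 2.206974, K_B = 249.5/358.5 = 0.695955
Material balance + equilibrium reduce to Σ zᵢ(Kᵢ−1)/(1+ψ(Kᵢ−1)) = 0.
g(0) = ΣzᵢKᵢ − 1 = 0.1192 and g(1) = 1 − Σzᵢ/Kᵢ = -0.1613, so a root lies in (0, 1).
Binary case is linear: z₁(K₁−1)(1+ψ(K₂−1)) + z₂(K₂−1)(1+ψ(K₁−1)) = 0
⇒ ψ = [z₁(K₁−1)+z₂(K₂−1)] / [−(K₁−1)(K₂−1)] = 0.11919/0.36697 = 0.3248

ψ = 0.3248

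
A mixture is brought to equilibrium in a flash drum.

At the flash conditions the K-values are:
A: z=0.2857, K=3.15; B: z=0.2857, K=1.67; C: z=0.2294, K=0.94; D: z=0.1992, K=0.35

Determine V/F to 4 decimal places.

Material balance + equilibrium reduce to Σ zᵢ(Kᵢ−1)/(1+V/F(Kᵢ−1)) = 0.
Feasibility: ΣzᵢKᵢ = 1.6624, Σzᵢ/Kᵢ = 1.0750 — both > 1, two phases present.
Iterate (Newton) starting at V/F = 0.5:
  V/F = 0.5000: g = 0.23340, g' = -0.5643 → V/F = 0.9136
  V/F = 0.9136: g = -0.00741, g' = -0.7108 → V/F = 0.9032
  V/F = 0.9032: g = -0.00007, g' = -0.6969 → V/F = 0.9031
Converged at V/F = 0.9031.

V/F = 0.9031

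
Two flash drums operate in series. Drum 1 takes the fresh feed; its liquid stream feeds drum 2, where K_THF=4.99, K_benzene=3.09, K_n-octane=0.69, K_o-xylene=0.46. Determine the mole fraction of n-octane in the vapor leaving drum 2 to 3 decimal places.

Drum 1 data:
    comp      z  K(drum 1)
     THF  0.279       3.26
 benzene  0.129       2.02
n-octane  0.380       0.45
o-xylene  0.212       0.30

Drum 1:
Rachford–Rice: g(ψ₁) = Σ zᵢ(Kᵢ−1)/(1+ψ₁(Kᵢ−1)) = 0.
Feasibility: ΣzᵢKᵢ = 1.405, Σzᵢ/Kᵢ = 1.701 — both > 1, two phases present.
Newton iteration, ψ₁⁰ = 0.5:
  ψ₁ = 0.500: g = -0.1334, g' = -0.838 → ψ₁ = 0.341
  ψ₁ = 0.341: g = 0.0018, g' = -0.882 → ψ₁ = 0.343
Converged at ψ₁ = 0.343.
Drum-1 compositions:
  THF: x = 0.157, y = 0.513
  benzene: x = 0.096, y = 0.193
  n-octane: x = 0.468, y = 0.211
  o-xylene: x = 0.279, y = 0.084
Drum-2 feed = drum-1 liquid: z₂ = (0.1572, 0.0956, 0.4683, 0.2789).
Drum 2:
Let ψ₂ = V/F and solve Σ zᵢ(Kᵢ−1)/(1+ψ₂(Kᵢ−1)) = 0.
g(0) = ΣzᵢKᵢ − 1 = 0.531 and g(1) = 1 − Σzᵢ/Kᵢ = -0.347, so a root lies in (0, 1).
Iterate (Newton) starting at ψ₂ = 0.5:
  ψ₂ = 0.500: g = -0.0710, g' = -0.595 → ψ₂ = 0.381
  ψ₂ = 0.381: g = 0.0062, g' = -0.711 → ψ₂ = 0.389
Converged at ψ₂ = 0.389.
  THF: x = 0.062, y = 0.307
  benzene: x = 0.053, y = 0.163
  n-octane: x = 0.533, y = 0.367
  o-xylene: x = 0.353, y = 0.162

y_n-octane (drum 2) = 0.367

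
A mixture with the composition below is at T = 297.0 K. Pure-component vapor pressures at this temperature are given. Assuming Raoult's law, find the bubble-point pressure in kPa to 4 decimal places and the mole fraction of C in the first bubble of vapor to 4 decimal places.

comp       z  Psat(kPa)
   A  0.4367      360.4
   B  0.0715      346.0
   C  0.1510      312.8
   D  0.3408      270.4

At the bubble point ψ → 0, so ΣzᵢKᵢ = 1 with Kᵢ = Pᵢˢᵃᵗ/P ⇒ P = ΣzᵢPᵢˢᵃᵗ.
P = 0.4367·360.4 + 0.0715·346.0 + 0.1510·312.8 + 0.3408·270.4 = 321.5108 kPa
yᵢ = zᵢPᵢˢᵃᵗ/P ⇒ y_C = 0.1510·312.8/321.5108 = 0.1469

Pbub = 321.5108 kPa, y_C = 0.1469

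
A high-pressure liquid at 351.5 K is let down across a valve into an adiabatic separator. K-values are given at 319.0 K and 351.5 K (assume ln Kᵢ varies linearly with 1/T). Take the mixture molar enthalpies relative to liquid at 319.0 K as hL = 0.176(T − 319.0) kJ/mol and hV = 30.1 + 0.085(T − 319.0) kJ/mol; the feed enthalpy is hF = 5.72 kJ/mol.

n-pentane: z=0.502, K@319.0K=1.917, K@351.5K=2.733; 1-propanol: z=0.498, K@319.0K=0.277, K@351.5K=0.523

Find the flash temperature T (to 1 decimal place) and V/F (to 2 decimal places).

Adiabatic flash: solve Rachford–Rice at each trial T, then check hF = ψ·hV(T) + (1−ψ)·hL(T).
  T = 319.0 K: K = (1.917, 0.277), RR gives ψ = 0.151, H_out = 4.553 kJ/mol
  T = 351.5 K: K = (2.733, 0.523), RR gives ψ = 0.765, H_out = 26.485 kJ/mol
  T = 335.2 K: K = (2.307, 0.386), RR gives ψ = 0.437, H_out = 15.357 kJ/mol
  T = 327.1 K: K = (2.108, 0.328), RR gives ψ = 0.298, H_out = 10.176 kJ/mol
  T = 323.1 K: K = (2.013, 0.302), RR gives ψ = 0.228, H_out = 7.489 kJ/mol
  T = 321.1 K: K = (1.966, 0.290), RR gives ψ = 0.191, H_out = 6.085 kJ/mol
Linear interpolation between T = 319.0 (H_out = 4.553) and T = 321.1 (H_out = 6.085) on hF = 5.72 gives T ≈ 320.6 K, at which ψ = 0.18.

T = 320.6 K, V/F = 0.18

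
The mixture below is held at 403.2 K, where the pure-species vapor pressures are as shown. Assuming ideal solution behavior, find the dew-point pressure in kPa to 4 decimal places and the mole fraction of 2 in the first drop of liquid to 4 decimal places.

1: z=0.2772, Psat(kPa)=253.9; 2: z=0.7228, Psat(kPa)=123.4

Pdew = 143.9026 kPa, x_2 = 0.8429

At the dew point ψ → 1, so Σzᵢ/Kᵢ = 1 with Kᵢ = Pᵢˢᵃᵗ/P ⇒ 1/P = Σzᵢ/Pᵢˢᵃᵗ.
1/P = 0.2772/253.9 + 0.7228/123.4 = 0.0069491 ⇒ P = 143.9026 kPa
xᵢ = zᵢP/Pᵢˢᵃᵗ ⇒ x_2 = 0.7228·143.9026/123.4 = 0.8429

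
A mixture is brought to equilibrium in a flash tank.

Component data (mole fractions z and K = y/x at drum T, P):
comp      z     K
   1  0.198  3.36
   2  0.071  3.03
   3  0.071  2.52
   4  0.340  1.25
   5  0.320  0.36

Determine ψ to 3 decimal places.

Material balance + equilibrium reduce to Σ zᵢ(Kᵢ−1)/(1+ψ(Kᵢ−1)) = 0.
Check two-phase: ΣzᵢKᵢ = 1.600 > 1 and Σzᵢ/Kᵢ = 1.271 > 1, so g(0) = 0.600 > 0 and g(1) = -0.271 < 0.
Iterate (Newton) starting at ψ = 0.34:
  ψ = 0.340: g = 0.2323, g' = -0.745 → ψ = 0.652
  ψ = 0.652: g = 0.0222, g' = -0.668 → ψ = 0.685
  ψ = 0.685: g = -0.0002, g' = -0.683 → ψ = 0.684
Converged at ψ = 0.684.

ψ = 0.684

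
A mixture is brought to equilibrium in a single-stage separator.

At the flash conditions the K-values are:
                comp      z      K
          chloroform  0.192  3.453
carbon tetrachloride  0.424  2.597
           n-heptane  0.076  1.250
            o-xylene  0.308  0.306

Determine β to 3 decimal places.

β = 0.792

Rachford–Rice: g(β) = Σ zᵢ(Kᵢ−1)/(1+β(Kᵢ−1)) = 0.
Feasibility: ΣzᵢKᵢ = 1.953, Σzᵢ/Kᵢ = 1.286 — both > 1, two phases present.
Iterate (Newton) starting at β = 0.48:
  β = 0.480: g = 0.2960, g' = -0.928 → β = 0.799
  β = 0.799: g = -0.0075, g' = -1.092 → β = 0.792
Converged at β = 0.792.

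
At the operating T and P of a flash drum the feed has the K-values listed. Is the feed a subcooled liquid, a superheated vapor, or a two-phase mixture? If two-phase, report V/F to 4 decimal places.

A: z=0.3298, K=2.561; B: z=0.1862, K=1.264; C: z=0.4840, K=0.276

ΣzᵢKᵢ = 1.2136; Σzᵢ/Kᵢ = 2.0297.
Both exceed 1, so a two-phase solution exists.
Rachford–Rice: g(ψ) = Σ zᵢ(Kᵢ−1)/(1+ψ(Kᵢ−1)) = 0.
Newton iteration, ψ⁰ = 0.5:
  ψ = 0.5000: g = -0.21667, g' = -0.8869 → ψ = 0.2557
  ψ = 0.2557: g = -0.01602, g' = -0.8040 → ψ = 0.2358
Converged at ψ = 0.2358.

two-phase, V/F = 0.2358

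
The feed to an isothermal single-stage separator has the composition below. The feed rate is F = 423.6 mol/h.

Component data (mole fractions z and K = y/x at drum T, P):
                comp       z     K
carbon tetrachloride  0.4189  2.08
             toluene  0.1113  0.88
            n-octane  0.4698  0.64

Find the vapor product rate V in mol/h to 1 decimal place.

Material balance + equilibrium reduce to Σ zᵢ(Kᵢ−1)/(1+V/F(Kᵢ−1)) = 0.
Feasibility: ΣzᵢKᵢ = 1.2699, Σzᵢ/Kᵢ = 1.0619 — both > 1, two phases present.
Newton iteration, V/F⁰ = 0.5:
  V/F = 0.5000: g = 0.07331, g' = -0.2984 → V/F = 0.7457
  V/F = 0.7457: g = 0.00474, g' = -0.2656 → V/F = 0.7635
  V/F = 0.7635: g = 0.00001, g' = -0.2645 → V/F = 0.7636
Converged at V/F = 0.7636.
Then V = V/F·F = 0.7636·423.6 = 323.4 mol/h and L = F − V = 100.2 mol/h.

V = 323.4 mol/h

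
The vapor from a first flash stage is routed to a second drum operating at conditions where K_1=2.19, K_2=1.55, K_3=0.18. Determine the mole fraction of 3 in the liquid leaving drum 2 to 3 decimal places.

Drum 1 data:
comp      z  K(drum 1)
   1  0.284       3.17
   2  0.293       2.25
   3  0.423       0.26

Drum 1:
Newton–Raphson from ψ₁ = 0.5:
  ψ₁ = 0.500: g = 0.0241, g' = -1.065 → ψ₁ = 0.523
Converged at ψ₁ = 0.523.
Drum-1 compositions:
  1: x = 0.133, y = 0.422
  2: x = 0.177, y = 0.399
  3: x = 0.690, y = 0.179
Drum-2 feed = drum-1 vapor: z₂ = (0.4219, 0.3988, 0.1793).
Drum 2:
Newton–Raphson from ψ₂ = 0.5:
  ψ₂ = 0.500: g = 0.2376, g' = -0.655 → ψ₂ = 0.862
  ψ₂ = 0.862: g = -0.1057, g' = -1.608 → ψ₂ = 0.797
  ψ₂ = 0.797: g = -0.0139, g' = -1.219 → ψ₂ = 0.785
Converged at ψ₂ = 0.785.
  1: x = 0.218, y = 0.478
  2: x = 0.279, y = 0.432
  3: x = 0.503, y = 0.091

x_3 (drum 2) = 0.503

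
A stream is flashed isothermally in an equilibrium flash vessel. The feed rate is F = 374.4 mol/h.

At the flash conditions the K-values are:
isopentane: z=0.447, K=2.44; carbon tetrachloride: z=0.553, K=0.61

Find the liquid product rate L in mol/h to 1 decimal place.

L = 89.1 mol/h

Material balance + equilibrium reduce to Σ zᵢ(Kᵢ−1)/(1+β(Kᵢ−1)) = 0.
Feasibility: ΣzᵢKᵢ = 1.428, Σzᵢ/Kᵢ = 1.090 — both > 1, two phases present.
Iterate (Newton) starting at β = 0.5:
  β = 0.500: g = 0.1063, g' = -0.443 → β = 0.740
  β = 0.740: g = 0.0085, g' = -0.383 → β = 0.762
Converged at β = 0.762.
Then V = β·F = 0.7621·374.4 = 285.3 mol/h and L = F − V = 89.1 mol/h.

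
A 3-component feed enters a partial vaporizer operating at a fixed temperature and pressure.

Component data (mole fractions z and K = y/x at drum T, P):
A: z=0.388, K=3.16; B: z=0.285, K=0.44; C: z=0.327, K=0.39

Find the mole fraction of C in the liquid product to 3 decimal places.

Material balance + equilibrium reduce to Σ zᵢ(Kᵢ−1)/(1+β(Kᵢ−1)) = 0.
Check two-phase: ΣzᵢKᵢ = 1.479 > 1 and Σzᵢ/Kᵢ = 1.609 > 1, so g(0) = 0.479 > 0 and g(1) = -0.609 < 0.
Newton iteration, β⁰ = 0.5:
  β = 0.500: g = -0.1058, g' = -0.843 → β = 0.375
  β = 0.375: g = 0.0028, g' = -0.901 → β = 0.378
Converged at β = 0.378.
Compositions from xᵢ = zᵢ/(1+β(Kᵢ−1)), yᵢ = Kᵢxᵢ:
  A: x = 0.214, y = 0.675
  B: x = 0.361, y = 0.159
  C: x = 0.425, y = 0.166

x_C = 0.425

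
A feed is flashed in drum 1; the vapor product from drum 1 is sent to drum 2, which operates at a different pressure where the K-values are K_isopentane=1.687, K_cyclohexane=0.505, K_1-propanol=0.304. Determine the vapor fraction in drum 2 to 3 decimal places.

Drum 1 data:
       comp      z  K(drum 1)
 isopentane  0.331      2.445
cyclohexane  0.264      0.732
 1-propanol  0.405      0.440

V/F (drum 2) = 0.359

Drum 1:
Let ψ₁ = V/F and solve Σ zᵢ(Kᵢ−1)/(1+ψ₁(Kᵢ−1)) = 0.
Check two-phase: ΣzᵢKᵢ = 1.181 > 1 and Σzᵢ/Kᵢ = 1.416 > 1, so g(0) = 0.181 > 0 and g(1) = -0.416 < 0.
Newton–Raphson from ψ₁ = 0.5:
  ψ₁ = 0.500: g = -0.1190, g' = -0.503 → ψ₁ = 0.263
  ψ₁ = 0.263: g = 0.0042, g' = -0.559 → ψ₁ = 0.271
Converged at ψ₁ = 0.271.
Drum-1 compositions:
  isopentane: x = 0.238, y = 0.582
  cyclohexane: x = 0.285, y = 0.208
  1-propanol: x = 0.477, y = 0.210
Drum-2 feed = drum-1 vapor: z₂ = (0.5815, 0.2084, 0.2101).
Drum 2:
Material balance + equilibrium reduce to Σ zᵢ(Kᵢ−1)/(1+ψ₂(Kᵢ−1)) = 0.
g(0) = ΣzᵢKᵢ − 1 = 0.150 and g(1) = 1 − Σzᵢ/Kᵢ = -0.448, so a root lies in (0, 1).
Newton iteration, ψ₂⁰ = 0.33:
  ψ₂ = 0.330: g = 0.0126, g' = -0.427 → ψ₂ = 0.359
Converged at ψ₂ = 0.359.
  isopentane: x = 0.466, y = 0.787
  cyclohexane: x = 0.253, y = 0.128
  1-propanol: x = 0.280, y = 0.085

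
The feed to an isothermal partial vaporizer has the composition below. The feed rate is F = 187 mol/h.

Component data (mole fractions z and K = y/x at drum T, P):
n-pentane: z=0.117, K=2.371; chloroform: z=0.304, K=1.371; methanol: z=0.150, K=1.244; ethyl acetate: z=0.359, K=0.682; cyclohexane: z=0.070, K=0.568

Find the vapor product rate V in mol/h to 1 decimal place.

V = 144.1 mol/h

Let ψ = V/F and solve Σ zᵢ(Kᵢ−1)/(1+ψ(Kᵢ−1)) = 0.
g(0) = ΣzᵢKᵢ − 1 = 0.165 and g(1) = 1 − Σzᵢ/Kᵢ = -0.041, so a root lies in (0, 1).
Iterate (Newton) starting at ψ = 0.51:
  ψ = 0.510: g = 0.0467, g' = -0.186 → ψ = 0.761
  ψ = 0.761: g = 0.0016, g' = -0.177 → ψ = 0.770
Converged at ψ = 0.770.
Then V = ψ·F = 0.7704·187 = 144.1 mol/h and L = F − V = 42.9 mol/h.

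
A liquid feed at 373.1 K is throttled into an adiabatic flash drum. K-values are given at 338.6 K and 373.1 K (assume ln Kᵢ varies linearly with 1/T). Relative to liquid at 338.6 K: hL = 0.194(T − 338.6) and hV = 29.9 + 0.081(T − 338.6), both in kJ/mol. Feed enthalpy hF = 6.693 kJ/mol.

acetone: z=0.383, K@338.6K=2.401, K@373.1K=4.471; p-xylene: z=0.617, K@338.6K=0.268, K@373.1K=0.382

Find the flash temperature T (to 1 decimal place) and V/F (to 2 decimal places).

T = 345.4 K, V/F = 0.18

Adiabatic flash: solve Rachford–Rice at each trial T, then check hF = ψ·hV(T) + (1−ψ)·hL(T).
  T = 338.6 K: K = (2.401, 0.268), RR gives ψ = 0.083, H_out = 2.476 kJ/mol
  T = 373.1 K: K = (4.471, 0.382), RR gives ψ = 0.442, H_out = 18.185 kJ/mol
  T = 355.9 K: K = (3.329, 0.323), RR gives ψ = 0.301, H_out = 11.760 kJ/mol
  T = 347.2 K: K = (2.836, 0.295), RR gives ψ = 0.207, H_out = 7.656 kJ/mol
  T = 342.9 K: K = (2.612, 0.281), RR gives ψ = 0.150, H_out = 5.250 kJ/mol
  T = 345.0 K: K = (2.720, 0.288), RR gives ψ = 0.179, H_out = 6.464 kJ/mol
Linear interpolation between T = 345.0 (H_out = 6.464) and T = 347.2 (H_out = 7.656) on hF = 6.693 gives T ≈ 345.4 K, at which ψ = 0.18.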